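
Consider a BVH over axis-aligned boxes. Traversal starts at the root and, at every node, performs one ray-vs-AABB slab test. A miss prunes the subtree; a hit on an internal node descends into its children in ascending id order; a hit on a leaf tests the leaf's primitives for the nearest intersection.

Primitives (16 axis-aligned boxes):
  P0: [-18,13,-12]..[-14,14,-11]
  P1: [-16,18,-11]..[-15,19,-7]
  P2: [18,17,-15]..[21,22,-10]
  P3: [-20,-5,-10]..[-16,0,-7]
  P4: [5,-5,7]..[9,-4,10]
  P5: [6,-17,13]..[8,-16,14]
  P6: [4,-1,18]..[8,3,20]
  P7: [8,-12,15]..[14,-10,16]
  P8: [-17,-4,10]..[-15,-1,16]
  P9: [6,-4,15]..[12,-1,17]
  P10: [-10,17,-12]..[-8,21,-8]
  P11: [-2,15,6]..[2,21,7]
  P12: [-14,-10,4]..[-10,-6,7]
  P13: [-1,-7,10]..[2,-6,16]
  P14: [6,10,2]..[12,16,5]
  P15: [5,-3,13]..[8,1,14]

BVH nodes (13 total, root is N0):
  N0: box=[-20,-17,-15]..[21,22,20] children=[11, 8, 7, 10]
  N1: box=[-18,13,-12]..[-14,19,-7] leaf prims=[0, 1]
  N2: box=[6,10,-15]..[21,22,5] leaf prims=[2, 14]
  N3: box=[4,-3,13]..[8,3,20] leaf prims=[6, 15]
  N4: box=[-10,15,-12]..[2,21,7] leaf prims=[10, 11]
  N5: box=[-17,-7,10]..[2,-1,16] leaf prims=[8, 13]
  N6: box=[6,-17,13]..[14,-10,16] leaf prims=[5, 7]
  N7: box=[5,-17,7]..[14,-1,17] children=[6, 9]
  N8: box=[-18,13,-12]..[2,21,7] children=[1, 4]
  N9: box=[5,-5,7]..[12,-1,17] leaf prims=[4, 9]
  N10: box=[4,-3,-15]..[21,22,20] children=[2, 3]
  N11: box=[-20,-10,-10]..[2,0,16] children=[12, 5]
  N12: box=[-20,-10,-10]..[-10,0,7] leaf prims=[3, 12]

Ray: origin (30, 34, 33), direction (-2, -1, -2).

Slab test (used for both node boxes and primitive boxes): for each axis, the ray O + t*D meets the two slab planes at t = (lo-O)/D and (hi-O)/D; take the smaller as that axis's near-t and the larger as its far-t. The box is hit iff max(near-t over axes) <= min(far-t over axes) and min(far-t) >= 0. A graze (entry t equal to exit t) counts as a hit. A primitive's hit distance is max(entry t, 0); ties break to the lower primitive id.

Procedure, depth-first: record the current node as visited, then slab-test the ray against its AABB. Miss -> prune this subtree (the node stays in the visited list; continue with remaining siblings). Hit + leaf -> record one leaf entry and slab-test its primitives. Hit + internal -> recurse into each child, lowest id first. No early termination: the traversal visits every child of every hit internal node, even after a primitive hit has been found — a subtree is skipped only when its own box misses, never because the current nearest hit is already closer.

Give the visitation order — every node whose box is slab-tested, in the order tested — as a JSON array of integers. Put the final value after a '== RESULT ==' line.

Trace the traversal:
N0 x:[9/2,25] y:[12,51] z:[13/2,24] -> hit [12,24], descend [7, 8, 10, 11]
  N7 x:[8,25/2] y:[35,51] z:[8,13] -> miss, prune
  N8 x:[14,24] y:[13,21] z:[13,45/2] -> hit [14,21], descend [1, 4]
    N1 x:[22,24] y:[15,21] z:[20,45/2] -> miss, prune
    N4 x:[14,20] y:[13,19] z:[13,45/2] -> hit [14,19] leaf, test {P10(miss), P11(miss)}
  N10 x:[9/2,13] y:[12,37] z:[13/2,24] -> hit [12,13], descend [2, 3]
    N2 x:[9/2,12] y:[12,24] z:[14,24] -> miss, prune
    N3 x:[11,13] y:[31,37] z:[13/2,10] -> miss, prune
  N11 x:[14,25] y:[34,44] z:[17/2,43/2] -> miss, prune

Summary -> nodes [0, 7, 8, 1, 4, 10, 2, 3, 11]; box-tests=9; leaf-entries=1; first=miss

== RESULT ==
[0, 7, 8, 1, 4, 10, 2, 3, 11]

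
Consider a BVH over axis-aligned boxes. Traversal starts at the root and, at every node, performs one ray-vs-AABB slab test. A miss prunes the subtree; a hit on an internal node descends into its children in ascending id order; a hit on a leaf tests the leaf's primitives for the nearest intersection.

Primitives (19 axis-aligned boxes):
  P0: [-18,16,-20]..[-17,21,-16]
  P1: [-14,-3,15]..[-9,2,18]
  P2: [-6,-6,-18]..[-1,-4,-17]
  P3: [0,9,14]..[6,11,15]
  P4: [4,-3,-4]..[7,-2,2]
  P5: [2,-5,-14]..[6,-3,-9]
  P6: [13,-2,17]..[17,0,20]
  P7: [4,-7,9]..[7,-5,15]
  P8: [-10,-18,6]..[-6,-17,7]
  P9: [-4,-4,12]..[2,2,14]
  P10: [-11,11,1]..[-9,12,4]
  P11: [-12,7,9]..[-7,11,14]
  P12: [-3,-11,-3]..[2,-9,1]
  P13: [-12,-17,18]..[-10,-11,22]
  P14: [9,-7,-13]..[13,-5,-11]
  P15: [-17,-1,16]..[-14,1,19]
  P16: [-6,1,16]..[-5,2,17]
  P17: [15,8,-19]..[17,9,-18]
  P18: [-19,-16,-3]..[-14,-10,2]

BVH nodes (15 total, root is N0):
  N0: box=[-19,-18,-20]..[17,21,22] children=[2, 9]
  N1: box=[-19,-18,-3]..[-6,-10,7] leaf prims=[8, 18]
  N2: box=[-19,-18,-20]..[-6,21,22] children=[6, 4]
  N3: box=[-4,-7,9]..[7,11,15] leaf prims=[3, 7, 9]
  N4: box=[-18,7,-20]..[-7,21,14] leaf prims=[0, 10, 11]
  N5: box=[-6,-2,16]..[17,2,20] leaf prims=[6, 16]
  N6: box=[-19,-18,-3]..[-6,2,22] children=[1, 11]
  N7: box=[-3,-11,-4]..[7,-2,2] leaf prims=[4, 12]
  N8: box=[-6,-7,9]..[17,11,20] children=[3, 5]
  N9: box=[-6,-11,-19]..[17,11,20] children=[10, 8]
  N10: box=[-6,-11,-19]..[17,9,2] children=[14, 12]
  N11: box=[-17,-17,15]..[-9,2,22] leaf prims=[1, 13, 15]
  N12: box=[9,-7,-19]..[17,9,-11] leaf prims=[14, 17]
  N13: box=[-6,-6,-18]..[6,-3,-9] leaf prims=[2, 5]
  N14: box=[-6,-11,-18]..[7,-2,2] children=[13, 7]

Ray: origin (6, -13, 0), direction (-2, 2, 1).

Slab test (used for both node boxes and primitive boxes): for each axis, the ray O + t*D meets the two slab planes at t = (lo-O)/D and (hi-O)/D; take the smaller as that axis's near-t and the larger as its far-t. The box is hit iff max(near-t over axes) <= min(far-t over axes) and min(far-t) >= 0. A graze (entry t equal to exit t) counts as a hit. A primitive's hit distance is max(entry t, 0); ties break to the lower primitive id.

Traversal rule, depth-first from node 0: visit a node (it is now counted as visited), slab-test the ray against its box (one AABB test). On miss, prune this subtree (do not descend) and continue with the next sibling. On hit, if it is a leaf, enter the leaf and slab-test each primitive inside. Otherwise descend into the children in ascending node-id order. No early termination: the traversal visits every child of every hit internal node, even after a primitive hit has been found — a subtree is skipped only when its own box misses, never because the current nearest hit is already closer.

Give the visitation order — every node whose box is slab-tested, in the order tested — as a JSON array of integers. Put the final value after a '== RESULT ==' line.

Traverse from the root:
N0 x:[-11/2,25/2] y:[-5/2,17] z:[-20,22] -> hit [-5/2,25/2], descend [2, 9]
  N2 x:[6,25/2] y:[-5/2,17] z:[-20,22] -> hit [6,25/2], descend [4, 6]
    N4 x:[13/2,12] y:[10,17] z:[-20,14] -> hit [10,12] leaf, test {P0(miss), P10(miss), P11(miss)}
    N6 x:[6,25/2] y:[-5/2,15/2] z:[-3,22] -> hit [6,15/2], descend [1, 11]
      N1 x:[6,25/2] y:[-5/2,3/2] z:[-3,7] -> miss, prune
      N11 x:[15/2,23/2] y:[-2,15/2] z:[15,22] -> miss, prune
  N9 x:[-11/2,6] y:[1,12] z:[-19,20] -> hit [1,6], descend [8, 10]
    N8 x:[-11/2,6] y:[3,12] z:[9,20] -> miss, prune
    N10 x:[-11/2,6] y:[1,11] z:[-19,2] -> hit [1,2], descend [12, 14]
      N12 x:[-11/2,-3/2] y:[3,11] z:[-19,-11] -> miss, prune
      N14 x:[-1/2,6] y:[1,11/2] z:[-18,2] -> hit [1,2], descend [7, 13]
        N7 x:[-1/2,9/2] y:[1,11/2] z:[-4,2] -> hit [1,2] leaf, test {P4(miss), P12(miss)}
        N13 x:[0,6] y:[7/2,5] z:[-18,-9] -> miss, prune

13 AABB tests over nodes [0, 2, 4, 6, 1, 11, 9, 8, 10, 12, 14, 7, 13]; 2 leaves entered; closest miss.

== RESULT ==
[0, 2, 4, 6, 1, 11, 9, 8, 10, 12, 14, 7, 13]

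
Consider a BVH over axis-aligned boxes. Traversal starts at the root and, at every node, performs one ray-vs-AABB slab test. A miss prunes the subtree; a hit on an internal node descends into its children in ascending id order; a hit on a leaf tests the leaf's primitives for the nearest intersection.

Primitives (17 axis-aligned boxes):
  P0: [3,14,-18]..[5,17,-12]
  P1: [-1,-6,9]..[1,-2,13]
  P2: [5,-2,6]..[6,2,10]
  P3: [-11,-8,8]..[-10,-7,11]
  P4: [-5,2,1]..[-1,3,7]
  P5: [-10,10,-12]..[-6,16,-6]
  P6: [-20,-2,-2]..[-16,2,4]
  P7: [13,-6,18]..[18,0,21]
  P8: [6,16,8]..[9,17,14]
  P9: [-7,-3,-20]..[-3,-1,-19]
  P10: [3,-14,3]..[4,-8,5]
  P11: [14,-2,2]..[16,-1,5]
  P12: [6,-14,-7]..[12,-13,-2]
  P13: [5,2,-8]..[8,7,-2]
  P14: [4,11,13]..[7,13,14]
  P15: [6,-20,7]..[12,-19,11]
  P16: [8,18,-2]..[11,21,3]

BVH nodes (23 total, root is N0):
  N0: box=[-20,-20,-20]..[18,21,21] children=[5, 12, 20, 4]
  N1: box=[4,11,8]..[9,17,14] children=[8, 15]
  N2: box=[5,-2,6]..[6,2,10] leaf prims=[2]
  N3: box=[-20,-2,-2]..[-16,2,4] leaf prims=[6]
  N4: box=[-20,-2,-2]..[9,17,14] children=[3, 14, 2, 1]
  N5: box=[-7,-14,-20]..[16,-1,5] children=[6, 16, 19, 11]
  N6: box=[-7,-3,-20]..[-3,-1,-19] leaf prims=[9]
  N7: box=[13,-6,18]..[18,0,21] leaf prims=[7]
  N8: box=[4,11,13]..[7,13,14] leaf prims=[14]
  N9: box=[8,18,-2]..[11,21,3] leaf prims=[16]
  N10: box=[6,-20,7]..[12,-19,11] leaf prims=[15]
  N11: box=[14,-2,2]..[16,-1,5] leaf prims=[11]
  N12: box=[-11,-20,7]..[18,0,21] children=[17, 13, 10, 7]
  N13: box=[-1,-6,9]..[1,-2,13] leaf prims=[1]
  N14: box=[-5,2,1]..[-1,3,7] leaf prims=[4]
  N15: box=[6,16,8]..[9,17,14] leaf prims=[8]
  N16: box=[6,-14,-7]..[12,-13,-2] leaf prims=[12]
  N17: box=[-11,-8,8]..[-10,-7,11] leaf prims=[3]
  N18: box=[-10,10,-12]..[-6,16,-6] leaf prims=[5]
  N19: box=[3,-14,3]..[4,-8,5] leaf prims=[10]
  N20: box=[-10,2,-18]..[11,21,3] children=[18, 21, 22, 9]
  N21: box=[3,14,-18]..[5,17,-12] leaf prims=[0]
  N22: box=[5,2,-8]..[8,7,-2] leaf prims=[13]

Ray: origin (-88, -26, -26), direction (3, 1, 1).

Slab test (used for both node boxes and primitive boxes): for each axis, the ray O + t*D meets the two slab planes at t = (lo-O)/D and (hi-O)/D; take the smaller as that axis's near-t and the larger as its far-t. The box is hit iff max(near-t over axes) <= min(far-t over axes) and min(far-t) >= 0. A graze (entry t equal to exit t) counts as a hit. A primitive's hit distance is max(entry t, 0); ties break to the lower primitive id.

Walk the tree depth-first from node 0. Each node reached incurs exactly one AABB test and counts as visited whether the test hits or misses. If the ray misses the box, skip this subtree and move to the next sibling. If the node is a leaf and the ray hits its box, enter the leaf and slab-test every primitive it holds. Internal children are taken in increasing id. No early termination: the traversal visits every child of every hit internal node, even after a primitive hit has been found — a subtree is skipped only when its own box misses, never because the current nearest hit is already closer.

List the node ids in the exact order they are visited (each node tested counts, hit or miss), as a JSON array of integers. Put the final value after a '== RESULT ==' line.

Traverse from the root:
N0 x:[68/3,106/3] y:[6,47] z:[6,47] -> hit [68/3,106/3], descend [4, 5, 12, 20]
  N4 x:[68/3,97/3] y:[24,43] z:[24,40] -> hit [24,97/3], descend [1, 2, 3, 14]
    N1 x:[92/3,97/3] y:[37,43] z:[34,40] -> miss, prune
    N2 x:[31,94/3] y:[24,28] z:[32,36] -> miss, prune
    N3 x:[68/3,24] y:[24,28] z:[24,30] -> hit [24,24] leaf, test {P6@t=24}
    N14 x:[83/3,29] y:[28,29] z:[27,33] -> hit [28,29] leaf, test {P4@t=28}
  N5 x:[27,104/3] y:[12,25] z:[6,31] -> miss, prune
  N12 x:[77/3,106/3] y:[6,26] z:[33,47] -> miss, prune
  N20 x:[26,33] y:[28,47] z:[8,29] -> hit [28,29], descend [9, 18, 21, 22]
    N9 x:[32,33] y:[44,47] z:[24,29] -> miss, prune
    N18 x:[26,82/3] y:[36,42] z:[14,20] -> miss, prune
    N21 x:[91/3,31] y:[40,43] z:[8,14] -> miss, prune
    N22 x:[31,32] y:[28,33] z:[18,24] -> miss, prune

order=[0, 4, 1, 2, 3, 14, 5, 12, 20, 9, 18, 21, 22]  |boxes|=13  |leaves|=2  hit=P6

== RESULT ==
[0, 4, 1, 2, 3, 14, 5, 12, 20, 9, 18, 21, 22]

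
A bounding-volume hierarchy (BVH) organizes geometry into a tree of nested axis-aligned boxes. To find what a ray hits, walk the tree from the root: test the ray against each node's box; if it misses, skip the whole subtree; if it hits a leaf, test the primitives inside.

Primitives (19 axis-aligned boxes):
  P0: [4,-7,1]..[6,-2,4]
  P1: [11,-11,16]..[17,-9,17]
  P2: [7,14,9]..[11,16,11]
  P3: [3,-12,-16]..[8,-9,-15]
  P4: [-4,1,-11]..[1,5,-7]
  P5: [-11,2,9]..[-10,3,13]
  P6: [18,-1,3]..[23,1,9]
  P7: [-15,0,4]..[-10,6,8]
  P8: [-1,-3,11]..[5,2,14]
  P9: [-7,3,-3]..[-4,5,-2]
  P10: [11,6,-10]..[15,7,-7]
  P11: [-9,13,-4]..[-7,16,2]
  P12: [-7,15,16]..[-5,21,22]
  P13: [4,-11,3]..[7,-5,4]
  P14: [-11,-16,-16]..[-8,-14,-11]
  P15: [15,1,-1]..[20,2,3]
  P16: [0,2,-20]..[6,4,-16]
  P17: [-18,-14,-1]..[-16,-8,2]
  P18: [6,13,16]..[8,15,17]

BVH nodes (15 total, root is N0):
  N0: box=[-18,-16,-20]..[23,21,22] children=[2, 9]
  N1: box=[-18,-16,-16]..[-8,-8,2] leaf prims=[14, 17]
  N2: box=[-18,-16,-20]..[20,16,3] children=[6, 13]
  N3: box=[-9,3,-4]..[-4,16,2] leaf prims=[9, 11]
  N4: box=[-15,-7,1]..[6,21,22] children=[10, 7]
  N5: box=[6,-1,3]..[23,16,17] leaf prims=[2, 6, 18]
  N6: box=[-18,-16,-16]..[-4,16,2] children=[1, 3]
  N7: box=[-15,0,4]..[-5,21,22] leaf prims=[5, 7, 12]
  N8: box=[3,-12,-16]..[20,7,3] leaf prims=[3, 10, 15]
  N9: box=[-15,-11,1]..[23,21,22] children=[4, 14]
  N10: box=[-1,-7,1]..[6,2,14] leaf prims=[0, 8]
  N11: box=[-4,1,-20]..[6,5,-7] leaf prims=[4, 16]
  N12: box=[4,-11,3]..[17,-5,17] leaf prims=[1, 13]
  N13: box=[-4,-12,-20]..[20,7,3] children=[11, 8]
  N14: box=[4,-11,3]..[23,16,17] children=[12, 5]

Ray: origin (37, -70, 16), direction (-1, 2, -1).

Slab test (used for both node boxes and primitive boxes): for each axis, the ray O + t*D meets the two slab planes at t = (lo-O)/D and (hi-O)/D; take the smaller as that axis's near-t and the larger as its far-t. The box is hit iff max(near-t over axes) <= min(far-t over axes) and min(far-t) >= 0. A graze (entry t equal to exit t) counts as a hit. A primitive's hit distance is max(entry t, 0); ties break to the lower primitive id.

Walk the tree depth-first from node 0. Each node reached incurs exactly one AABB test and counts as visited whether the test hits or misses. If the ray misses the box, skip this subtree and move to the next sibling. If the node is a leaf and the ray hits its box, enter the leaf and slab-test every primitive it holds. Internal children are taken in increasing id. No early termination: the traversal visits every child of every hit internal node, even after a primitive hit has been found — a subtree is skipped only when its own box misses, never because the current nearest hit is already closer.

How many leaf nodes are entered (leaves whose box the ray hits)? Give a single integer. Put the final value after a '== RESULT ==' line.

Traverse from the root:
N0 x:[14,55] y:[27,91/2] z:[-6,36] -> hit [27,36], descend [2, 9]
  N2 x:[17,55] y:[27,43] z:[13,36] -> hit [27,36], descend [6, 13]
    N6 x:[41,55] y:[27,43] z:[14,32] -> miss, prune
    N13 x:[17,41] y:[29,77/2] z:[13,36] -> hit [29,36], descend [8, 11]
      N8 x:[17,34] y:[29,77/2] z:[13,32] -> hit [29,32] leaf, test {P3(miss), P10(miss), P15(miss)}
      N11 x:[31,41] y:[71/2,75/2] z:[23,36] -> hit [71/2,36] leaf, test {P4(miss), P16@t=36}
  N9 x:[14,52] y:[59/2,91/2] z:[-6,15] -> miss, prune

Summary -> nodes [0, 2, 6, 13, 8, 11, 9]; box-tests=7; leaf-entries=2; first=P16

== RESULT ==
2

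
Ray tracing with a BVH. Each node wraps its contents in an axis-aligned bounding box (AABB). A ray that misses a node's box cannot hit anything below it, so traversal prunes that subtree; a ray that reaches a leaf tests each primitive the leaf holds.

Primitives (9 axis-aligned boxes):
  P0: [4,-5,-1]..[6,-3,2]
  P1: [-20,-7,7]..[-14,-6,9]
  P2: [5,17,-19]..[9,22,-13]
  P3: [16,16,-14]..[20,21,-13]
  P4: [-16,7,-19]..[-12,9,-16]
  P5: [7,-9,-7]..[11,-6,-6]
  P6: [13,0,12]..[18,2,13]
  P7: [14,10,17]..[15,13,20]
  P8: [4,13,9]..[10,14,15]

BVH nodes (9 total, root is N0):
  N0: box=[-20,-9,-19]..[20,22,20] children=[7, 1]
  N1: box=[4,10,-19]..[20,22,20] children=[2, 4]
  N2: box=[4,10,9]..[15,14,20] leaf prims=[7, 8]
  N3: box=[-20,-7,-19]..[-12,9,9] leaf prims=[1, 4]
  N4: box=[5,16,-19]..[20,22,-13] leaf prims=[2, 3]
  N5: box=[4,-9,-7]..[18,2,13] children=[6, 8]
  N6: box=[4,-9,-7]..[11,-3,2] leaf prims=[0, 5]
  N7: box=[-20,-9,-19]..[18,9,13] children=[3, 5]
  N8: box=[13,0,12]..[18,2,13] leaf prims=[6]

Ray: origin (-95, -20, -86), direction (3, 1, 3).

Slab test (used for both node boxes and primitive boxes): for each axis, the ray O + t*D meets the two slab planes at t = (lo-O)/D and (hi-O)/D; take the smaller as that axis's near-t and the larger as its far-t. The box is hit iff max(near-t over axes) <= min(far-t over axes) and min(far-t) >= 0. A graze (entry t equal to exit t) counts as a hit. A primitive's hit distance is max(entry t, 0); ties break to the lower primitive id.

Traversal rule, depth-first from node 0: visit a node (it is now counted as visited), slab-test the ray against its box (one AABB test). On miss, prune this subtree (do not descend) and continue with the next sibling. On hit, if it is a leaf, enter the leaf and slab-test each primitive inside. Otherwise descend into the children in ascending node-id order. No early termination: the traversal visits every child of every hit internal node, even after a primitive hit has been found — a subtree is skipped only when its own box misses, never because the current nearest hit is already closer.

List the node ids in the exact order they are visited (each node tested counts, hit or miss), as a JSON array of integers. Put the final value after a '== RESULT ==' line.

Trace the traversal:
N0 x:[25,115/3] y:[11,42] z:[67/3,106/3] -> hit [25,106/3], descend [1, 7]
  N1 x:[33,115/3] y:[30,42] z:[67/3,106/3] -> hit [33,106/3], descend [2, 4]
    N2 x:[33,110/3] y:[30,34] z:[95/3,106/3] -> hit [33,34] leaf, test {P7(miss), P8@t=33}
    N4 x:[100/3,115/3] y:[36,42] z:[67/3,73/3] -> miss, prune
  N7 x:[25,113/3] y:[11,29] z:[67/3,33] -> hit [25,29], descend [3, 5]
    N3 x:[25,83/3] y:[13,29] z:[67/3,95/3] -> hit [25,83/3] leaf, test {P1(miss), P4(miss)}
    N5 x:[33,113/3] y:[11,22] z:[79/3,33] -> miss, prune

Visited [0, 1, 2, 4, 7, 3, 5]. Tests: 7 box, 2 leaf. Nearest: P8.

== RESULT ==
[0, 1, 2, 4, 7, 3, 5]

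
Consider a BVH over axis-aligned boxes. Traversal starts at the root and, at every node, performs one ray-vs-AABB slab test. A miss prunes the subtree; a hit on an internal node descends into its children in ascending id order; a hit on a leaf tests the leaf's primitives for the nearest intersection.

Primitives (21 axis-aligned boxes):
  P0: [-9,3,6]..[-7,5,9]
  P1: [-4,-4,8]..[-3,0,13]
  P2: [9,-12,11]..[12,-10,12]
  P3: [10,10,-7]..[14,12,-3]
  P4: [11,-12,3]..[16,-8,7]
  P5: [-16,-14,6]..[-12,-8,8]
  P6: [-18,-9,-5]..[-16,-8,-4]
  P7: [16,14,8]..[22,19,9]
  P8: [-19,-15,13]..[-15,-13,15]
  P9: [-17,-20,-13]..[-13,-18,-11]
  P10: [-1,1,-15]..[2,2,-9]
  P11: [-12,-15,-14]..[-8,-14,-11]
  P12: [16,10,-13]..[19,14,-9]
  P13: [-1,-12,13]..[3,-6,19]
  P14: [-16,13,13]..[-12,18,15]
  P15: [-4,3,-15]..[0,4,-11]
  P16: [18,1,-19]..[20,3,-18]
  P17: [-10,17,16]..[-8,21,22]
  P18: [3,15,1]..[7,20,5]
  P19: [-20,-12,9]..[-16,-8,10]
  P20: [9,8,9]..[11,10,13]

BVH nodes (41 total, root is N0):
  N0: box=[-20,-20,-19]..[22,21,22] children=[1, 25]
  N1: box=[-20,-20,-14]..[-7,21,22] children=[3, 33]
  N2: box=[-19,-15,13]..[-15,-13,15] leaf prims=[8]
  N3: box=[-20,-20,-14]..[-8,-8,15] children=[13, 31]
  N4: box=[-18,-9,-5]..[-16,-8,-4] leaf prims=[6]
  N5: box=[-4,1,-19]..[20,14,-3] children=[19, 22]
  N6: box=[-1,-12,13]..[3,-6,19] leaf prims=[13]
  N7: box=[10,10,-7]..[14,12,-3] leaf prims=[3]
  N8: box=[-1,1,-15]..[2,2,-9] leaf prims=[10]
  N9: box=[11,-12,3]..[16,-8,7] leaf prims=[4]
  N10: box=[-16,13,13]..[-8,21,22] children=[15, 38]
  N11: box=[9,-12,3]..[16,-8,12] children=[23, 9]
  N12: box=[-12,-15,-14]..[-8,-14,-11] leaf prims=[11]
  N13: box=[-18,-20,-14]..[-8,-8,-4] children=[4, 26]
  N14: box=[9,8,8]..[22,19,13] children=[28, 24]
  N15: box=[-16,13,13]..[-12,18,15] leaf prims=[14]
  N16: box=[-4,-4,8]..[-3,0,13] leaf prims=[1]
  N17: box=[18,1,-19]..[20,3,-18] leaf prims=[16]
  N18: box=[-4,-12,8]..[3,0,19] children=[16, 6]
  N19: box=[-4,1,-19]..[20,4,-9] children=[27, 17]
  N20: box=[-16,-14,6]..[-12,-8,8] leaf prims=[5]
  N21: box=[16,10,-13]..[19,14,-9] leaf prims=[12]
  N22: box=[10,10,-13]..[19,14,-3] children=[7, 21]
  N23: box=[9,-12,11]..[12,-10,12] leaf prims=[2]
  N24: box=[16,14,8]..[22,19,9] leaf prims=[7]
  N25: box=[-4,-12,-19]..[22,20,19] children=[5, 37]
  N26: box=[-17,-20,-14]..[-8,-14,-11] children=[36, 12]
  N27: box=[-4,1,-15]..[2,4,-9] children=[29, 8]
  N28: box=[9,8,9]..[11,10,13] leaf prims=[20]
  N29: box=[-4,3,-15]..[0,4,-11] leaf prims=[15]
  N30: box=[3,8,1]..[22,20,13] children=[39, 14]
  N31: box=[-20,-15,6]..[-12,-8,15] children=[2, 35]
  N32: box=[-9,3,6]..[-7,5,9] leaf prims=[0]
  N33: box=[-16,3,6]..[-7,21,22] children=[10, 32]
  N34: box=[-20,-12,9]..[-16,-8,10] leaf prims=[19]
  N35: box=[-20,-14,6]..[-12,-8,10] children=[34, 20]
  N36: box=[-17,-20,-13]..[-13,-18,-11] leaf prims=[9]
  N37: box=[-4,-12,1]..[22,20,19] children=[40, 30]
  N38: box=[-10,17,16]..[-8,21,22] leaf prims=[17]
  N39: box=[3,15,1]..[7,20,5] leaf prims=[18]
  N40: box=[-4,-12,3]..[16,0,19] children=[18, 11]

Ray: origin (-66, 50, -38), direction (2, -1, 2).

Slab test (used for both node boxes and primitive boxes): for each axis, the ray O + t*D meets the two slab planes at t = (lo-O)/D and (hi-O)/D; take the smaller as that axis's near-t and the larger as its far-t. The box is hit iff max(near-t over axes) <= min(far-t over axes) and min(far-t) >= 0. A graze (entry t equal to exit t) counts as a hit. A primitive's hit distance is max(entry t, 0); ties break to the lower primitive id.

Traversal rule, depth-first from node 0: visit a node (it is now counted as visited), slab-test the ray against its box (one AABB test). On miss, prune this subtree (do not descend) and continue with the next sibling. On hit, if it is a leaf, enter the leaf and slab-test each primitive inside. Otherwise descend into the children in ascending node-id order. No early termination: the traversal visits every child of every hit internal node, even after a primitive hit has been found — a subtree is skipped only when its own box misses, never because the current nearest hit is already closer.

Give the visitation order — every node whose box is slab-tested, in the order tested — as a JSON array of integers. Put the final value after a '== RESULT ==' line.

Walk:
N0 x:[23,44] y:[29,70] z:[19/2,30] -> hit [29,30], descend [1, 25]
  N1 x:[23,59/2] y:[29,70] z:[12,30] -> hit [29,59/2], descend [3, 33]
    N3 x:[23,29] y:[58,70] z:[12,53/2] -> miss, prune
    N33 x:[25,59/2] y:[29,47] z:[22,30] -> hit [29,59/2], descend [10, 32]
      N10 x:[25,29] y:[29,37] z:[51/2,30] -> hit [29,29], descend [15, 38]
        N15 x:[25,27] y:[32,37] z:[51/2,53/2] -> miss, prune
        N38 x:[28,29] y:[29,33] z:[27,30] -> hit [29,29] leaf, test {P17@t=29}
      N32 x:[57/2,59/2] y:[45,47] z:[22,47/2] -> miss, prune
  N25 x:[31,44] y:[30,62] z:[19/2,57/2] -> miss, prune

Visited [0, 1, 3, 33, 10, 15, 38, 32, 25]. Tests: 9 box, 1 leaf. Nearest: P17.

== RESULT ==
[0, 1, 3, 33, 10, 15, 38, 32, 25]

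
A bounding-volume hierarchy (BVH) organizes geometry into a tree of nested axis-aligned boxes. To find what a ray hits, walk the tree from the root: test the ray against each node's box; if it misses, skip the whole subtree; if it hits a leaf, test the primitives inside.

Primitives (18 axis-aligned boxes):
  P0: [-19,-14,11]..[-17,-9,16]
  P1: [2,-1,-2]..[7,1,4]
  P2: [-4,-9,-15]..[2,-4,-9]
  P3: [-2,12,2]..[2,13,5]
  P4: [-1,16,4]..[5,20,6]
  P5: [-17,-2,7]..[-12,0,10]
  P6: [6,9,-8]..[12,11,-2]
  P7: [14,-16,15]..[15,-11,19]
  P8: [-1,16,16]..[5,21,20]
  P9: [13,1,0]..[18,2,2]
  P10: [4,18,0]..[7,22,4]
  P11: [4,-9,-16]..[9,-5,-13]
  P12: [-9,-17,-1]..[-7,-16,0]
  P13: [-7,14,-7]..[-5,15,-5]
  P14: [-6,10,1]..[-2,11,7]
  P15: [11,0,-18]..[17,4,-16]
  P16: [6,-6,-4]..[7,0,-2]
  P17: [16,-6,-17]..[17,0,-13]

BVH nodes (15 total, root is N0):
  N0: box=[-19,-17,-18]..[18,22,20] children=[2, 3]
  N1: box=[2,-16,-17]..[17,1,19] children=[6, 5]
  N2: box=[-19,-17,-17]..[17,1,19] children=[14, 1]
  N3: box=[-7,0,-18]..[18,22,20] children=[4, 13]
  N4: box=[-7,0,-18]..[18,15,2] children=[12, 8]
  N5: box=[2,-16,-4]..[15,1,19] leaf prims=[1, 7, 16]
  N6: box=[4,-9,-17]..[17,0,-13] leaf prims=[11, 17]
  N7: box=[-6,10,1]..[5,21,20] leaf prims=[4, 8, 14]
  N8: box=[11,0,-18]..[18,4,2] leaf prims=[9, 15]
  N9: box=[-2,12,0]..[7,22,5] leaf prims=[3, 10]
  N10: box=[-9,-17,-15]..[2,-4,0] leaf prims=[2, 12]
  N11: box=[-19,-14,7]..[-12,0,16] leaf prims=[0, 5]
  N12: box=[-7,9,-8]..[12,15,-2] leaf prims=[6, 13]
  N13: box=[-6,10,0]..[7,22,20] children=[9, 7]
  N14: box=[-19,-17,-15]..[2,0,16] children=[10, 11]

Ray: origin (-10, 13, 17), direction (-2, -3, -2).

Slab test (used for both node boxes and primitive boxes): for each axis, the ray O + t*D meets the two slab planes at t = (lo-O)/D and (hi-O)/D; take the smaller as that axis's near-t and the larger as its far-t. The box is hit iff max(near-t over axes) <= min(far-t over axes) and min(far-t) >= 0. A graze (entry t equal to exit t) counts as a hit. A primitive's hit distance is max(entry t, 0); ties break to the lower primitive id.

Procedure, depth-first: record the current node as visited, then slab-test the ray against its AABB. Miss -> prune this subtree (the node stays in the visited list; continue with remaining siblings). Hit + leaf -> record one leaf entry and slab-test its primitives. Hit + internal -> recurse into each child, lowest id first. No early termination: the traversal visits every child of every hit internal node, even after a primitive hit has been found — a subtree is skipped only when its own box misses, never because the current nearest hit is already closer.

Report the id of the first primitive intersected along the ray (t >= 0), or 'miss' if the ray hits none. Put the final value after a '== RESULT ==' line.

Traverse from the root:
N0 x:[-14,9/2] y:[-3,10] z:[-3/2,35/2] -> hit [-3/2,9/2], descend [2, 3]
  N2 x:[-27/2,9/2] y:[4,10] z:[-1,17] -> hit [4,9/2], descend [1, 14]
    N1 x:[-27/2,-6] y:[4,29/3] z:[-1,17] -> miss, prune
    N14 x:[-6,9/2] y:[13/3,10] z:[1/2,16] -> hit [13/3,9/2], descend [10, 11]
      N10 x:[-6,-1/2] y:[17/3,10] z:[17/2,16] -> miss, prune
      N11 x:[1,9/2] y:[13/3,9] z:[1/2,5] -> hit [13/3,9/2] leaf, test {P0(miss), P5(miss)}
  N3 x:[-14,-3/2] y:[-3,13/3] z:[-3/2,35/2] -> miss, prune

Summary -> nodes [0, 2, 1, 14, 10, 11, 3]; box-tests=7; leaf-entries=1; first=miss

== RESULT ==
miss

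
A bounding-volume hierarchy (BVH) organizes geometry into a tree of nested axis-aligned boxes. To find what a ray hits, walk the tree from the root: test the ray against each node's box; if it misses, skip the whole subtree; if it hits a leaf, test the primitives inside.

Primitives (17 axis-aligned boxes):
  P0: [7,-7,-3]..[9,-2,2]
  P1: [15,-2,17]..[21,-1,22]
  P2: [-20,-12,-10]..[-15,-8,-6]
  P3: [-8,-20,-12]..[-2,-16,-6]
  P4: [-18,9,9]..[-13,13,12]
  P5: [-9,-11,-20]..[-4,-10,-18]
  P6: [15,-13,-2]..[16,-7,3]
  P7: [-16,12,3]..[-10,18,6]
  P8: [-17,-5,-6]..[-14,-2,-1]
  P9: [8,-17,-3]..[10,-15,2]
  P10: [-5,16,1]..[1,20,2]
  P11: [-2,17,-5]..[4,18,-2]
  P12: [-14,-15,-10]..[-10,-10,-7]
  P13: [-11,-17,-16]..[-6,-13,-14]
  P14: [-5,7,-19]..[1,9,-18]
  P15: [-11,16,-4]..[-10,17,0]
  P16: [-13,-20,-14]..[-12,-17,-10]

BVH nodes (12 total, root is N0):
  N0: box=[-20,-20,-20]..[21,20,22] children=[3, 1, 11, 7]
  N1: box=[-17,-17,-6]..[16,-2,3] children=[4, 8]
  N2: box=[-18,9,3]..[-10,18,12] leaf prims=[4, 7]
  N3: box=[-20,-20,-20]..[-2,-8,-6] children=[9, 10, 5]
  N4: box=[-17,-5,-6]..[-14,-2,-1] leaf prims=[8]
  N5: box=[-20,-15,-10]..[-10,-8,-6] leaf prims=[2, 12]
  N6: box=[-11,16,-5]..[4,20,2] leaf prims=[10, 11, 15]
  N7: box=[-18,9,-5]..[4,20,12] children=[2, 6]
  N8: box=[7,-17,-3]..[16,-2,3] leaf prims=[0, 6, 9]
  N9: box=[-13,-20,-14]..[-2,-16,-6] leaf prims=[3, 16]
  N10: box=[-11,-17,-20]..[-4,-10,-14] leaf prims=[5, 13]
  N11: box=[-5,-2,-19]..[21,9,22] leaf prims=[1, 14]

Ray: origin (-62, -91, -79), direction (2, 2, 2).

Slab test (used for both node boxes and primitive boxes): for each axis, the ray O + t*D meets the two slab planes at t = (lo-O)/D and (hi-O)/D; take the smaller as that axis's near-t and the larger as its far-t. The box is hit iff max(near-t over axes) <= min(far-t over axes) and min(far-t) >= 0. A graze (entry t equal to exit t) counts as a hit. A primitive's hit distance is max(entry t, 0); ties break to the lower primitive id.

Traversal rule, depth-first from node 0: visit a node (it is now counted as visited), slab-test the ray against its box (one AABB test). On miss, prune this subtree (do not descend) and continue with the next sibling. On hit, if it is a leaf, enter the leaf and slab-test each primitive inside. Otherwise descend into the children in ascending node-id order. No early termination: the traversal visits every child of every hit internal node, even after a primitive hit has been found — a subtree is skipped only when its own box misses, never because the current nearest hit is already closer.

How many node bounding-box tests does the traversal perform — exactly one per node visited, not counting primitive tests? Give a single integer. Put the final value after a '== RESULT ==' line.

Traverse from the root:
N0 x:[21,83/2] y:[71/2,111/2] z:[59/2,101/2] -> hit [71/2,83/2], descend [1, 3, 7, 11]
  N1 x:[45/2,39] y:[37,89/2] z:[73/2,41] -> hit [37,39], descend [4, 8]
    N4 x:[45/2,24] y:[43,89/2] z:[73/2,39] -> miss, prune
    N8 x:[69/2,39] y:[37,89/2] z:[38,41] -> hit [38,39] leaf, test {P0(miss), P6@t=39, P9(miss)}
  N3 x:[21,30] y:[71/2,83/2] z:[59/2,73/2] -> miss, prune
  N7 x:[22,33] y:[50,111/2] z:[37,91/2] -> miss, prune
  N11 x:[57/2,83/2] y:[89/2,50] z:[30,101/2] -> miss, prune

Summary -> nodes [0, 1, 4, 8, 3, 7, 11]; box-tests=7; leaf-entries=1; first=P6

== RESULT ==
7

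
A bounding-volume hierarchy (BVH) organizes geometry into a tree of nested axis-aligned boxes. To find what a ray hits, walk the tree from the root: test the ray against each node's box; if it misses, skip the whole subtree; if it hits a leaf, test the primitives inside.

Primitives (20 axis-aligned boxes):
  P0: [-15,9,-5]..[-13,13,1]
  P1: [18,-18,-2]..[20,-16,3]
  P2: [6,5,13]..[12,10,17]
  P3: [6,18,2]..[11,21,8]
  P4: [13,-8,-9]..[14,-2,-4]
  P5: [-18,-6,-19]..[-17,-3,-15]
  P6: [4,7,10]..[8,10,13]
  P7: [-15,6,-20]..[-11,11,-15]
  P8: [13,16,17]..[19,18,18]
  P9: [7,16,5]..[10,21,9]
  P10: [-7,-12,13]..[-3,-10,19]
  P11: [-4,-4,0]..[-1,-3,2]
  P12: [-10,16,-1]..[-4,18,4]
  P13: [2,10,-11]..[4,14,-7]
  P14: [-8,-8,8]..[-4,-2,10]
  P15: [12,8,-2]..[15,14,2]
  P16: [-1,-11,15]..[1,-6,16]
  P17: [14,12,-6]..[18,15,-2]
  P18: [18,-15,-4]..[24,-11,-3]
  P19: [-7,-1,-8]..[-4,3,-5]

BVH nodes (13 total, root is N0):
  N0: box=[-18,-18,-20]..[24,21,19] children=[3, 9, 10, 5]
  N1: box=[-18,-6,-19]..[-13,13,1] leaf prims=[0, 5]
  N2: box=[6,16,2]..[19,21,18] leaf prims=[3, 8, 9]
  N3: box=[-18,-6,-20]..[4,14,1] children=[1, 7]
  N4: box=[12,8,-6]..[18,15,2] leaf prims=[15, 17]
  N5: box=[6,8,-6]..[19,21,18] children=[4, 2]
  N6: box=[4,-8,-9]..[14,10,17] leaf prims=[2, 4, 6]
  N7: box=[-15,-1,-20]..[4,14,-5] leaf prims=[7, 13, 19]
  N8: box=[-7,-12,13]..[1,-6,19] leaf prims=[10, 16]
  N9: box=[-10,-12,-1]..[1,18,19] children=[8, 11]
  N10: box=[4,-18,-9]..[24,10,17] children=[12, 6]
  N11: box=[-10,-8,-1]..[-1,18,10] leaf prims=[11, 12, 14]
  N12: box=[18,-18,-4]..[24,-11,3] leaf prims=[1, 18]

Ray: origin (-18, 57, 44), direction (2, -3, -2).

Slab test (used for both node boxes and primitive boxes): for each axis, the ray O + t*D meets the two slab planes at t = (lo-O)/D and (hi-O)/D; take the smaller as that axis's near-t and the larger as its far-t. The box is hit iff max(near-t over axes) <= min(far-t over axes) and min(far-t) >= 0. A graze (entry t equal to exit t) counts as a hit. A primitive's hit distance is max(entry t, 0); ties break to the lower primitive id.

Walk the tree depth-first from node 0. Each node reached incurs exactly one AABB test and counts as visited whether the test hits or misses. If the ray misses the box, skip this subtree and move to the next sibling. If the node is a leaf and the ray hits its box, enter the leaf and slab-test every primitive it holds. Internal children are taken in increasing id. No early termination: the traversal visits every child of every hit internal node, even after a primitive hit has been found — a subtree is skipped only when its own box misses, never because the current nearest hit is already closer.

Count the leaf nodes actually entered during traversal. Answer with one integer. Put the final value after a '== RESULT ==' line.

Trace the traversal:
N0 x:[0,21] y:[12,25] z:[25/2,32] -> hit [25/2,21], descend [3, 5, 9, 10]
  N3 x:[0,11] y:[43/3,21] z:[43/2,32] -> miss, prune
  N5 x:[12,37/2] y:[12,49/3] z:[13,25] -> hit [13,49/3], descend [2, 4]
    N2 x:[12,37/2] y:[12,41/3] z:[13,21] -> hit [13,41/3] leaf, test {P3(miss), P8(miss), P9(miss)}
    N4 x:[15,18] y:[14,49/3] z:[21,25] -> miss, prune
  N9 x:[4,19/2] y:[13,23] z:[25/2,45/2] -> miss, prune
  N10 x:[11,21] y:[47/3,25] z:[27/2,53/2] -> hit [47/3,21], descend [6, 12]
    N6 x:[11,16] y:[47/3,65/3] z:[27/2,53/2] -> hit [47/3,16] leaf, test {P2(miss), P4(miss), P6(miss)}
    N12 x:[18,21] y:[68/3,25] z:[41/2,24] -> miss, prune

Visited [0, 3, 5, 2, 4, 9, 10, 6, 12]. Tests: 9 box, 2 leaf. Nearest: miss.

== RESULT ==
2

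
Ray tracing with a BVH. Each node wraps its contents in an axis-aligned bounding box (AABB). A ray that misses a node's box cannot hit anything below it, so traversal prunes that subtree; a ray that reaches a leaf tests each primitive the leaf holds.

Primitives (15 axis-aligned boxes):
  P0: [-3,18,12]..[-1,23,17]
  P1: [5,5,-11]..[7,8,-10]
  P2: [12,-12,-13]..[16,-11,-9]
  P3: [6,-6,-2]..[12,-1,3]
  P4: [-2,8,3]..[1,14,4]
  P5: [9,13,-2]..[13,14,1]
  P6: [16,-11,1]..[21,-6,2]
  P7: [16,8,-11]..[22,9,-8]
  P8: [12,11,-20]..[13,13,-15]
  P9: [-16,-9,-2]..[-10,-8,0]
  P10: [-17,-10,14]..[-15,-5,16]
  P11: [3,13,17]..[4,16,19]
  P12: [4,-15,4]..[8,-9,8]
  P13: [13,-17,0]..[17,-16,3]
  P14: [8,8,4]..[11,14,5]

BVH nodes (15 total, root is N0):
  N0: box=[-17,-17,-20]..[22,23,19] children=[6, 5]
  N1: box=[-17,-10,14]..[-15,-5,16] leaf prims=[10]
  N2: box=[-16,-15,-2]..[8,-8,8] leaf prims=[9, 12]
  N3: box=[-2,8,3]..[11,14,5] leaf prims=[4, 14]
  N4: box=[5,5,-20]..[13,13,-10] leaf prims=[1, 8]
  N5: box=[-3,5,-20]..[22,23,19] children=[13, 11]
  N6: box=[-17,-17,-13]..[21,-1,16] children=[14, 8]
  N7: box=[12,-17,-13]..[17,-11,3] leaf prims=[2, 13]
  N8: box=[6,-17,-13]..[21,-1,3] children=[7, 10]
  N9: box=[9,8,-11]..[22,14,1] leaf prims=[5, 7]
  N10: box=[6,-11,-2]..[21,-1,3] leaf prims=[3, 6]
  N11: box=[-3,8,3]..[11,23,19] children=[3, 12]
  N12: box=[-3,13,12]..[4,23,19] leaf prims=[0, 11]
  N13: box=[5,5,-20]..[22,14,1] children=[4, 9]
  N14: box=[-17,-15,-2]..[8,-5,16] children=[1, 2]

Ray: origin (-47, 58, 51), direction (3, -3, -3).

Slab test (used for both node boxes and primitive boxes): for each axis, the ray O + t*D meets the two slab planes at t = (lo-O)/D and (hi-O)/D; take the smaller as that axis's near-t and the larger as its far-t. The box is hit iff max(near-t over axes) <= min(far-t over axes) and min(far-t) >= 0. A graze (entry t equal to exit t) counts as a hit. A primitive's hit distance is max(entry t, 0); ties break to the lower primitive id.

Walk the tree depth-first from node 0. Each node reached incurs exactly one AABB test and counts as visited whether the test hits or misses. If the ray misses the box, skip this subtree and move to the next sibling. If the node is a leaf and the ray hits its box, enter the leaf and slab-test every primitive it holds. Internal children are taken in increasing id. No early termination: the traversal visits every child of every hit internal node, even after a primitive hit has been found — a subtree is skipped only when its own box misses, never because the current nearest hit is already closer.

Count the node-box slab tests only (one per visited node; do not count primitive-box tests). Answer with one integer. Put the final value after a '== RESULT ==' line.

Trace the traversal:
N0 x:[10,23] y:[35/3,25] z:[32/3,71/3] -> hit [35/3,23], descend [5, 6]
  N5 x:[44/3,23] y:[35/3,53/3] z:[32/3,71/3] -> hit [44/3,53/3], descend [11, 13]
    N11 x:[44/3,58/3] y:[35/3,50/3] z:[32/3,16] -> hit [44/3,16], descend [3, 12]
      N3 x:[15,58/3] y:[44/3,50/3] z:[46/3,16] -> hit [46/3,16] leaf, test {P4@t=47/3, P14(miss)}
      N12 x:[44/3,17] y:[35/3,15] z:[32/3,13] -> miss, prune
    N13 x:[52/3,23] y:[44/3,53/3] z:[50/3,71/3] -> hit [52/3,53/3], descend [4, 9]
      N4 x:[52/3,20] y:[15,53/3] z:[61/3,71/3] -> miss, prune
      N9 x:[56/3,23] y:[44/3,50/3] z:[50/3,62/3] -> miss, prune
  N6 x:[10,68/3] y:[59/3,25] z:[35/3,64/3] -> hit [59/3,64/3], descend [8, 14]
    N8 x:[53/3,68/3] y:[59/3,25] z:[16,64/3] -> hit [59/3,64/3], descend [7, 10]
      N7 x:[59/3,64/3] y:[23,25] z:[16,64/3] -> miss, prune
      N10 x:[53/3,68/3] y:[59/3,23] z:[16,53/3] -> miss, prune
    N14 x:[10,55/3] y:[21,73/3] z:[35/3,53/3] -> miss, prune

Summary -> nodes [0, 5, 11, 3, 12, 13, 4, 9, 6, 8, 7, 10, 14]; box-tests=13; leaf-entries=1; first=P4

== RESULT ==
13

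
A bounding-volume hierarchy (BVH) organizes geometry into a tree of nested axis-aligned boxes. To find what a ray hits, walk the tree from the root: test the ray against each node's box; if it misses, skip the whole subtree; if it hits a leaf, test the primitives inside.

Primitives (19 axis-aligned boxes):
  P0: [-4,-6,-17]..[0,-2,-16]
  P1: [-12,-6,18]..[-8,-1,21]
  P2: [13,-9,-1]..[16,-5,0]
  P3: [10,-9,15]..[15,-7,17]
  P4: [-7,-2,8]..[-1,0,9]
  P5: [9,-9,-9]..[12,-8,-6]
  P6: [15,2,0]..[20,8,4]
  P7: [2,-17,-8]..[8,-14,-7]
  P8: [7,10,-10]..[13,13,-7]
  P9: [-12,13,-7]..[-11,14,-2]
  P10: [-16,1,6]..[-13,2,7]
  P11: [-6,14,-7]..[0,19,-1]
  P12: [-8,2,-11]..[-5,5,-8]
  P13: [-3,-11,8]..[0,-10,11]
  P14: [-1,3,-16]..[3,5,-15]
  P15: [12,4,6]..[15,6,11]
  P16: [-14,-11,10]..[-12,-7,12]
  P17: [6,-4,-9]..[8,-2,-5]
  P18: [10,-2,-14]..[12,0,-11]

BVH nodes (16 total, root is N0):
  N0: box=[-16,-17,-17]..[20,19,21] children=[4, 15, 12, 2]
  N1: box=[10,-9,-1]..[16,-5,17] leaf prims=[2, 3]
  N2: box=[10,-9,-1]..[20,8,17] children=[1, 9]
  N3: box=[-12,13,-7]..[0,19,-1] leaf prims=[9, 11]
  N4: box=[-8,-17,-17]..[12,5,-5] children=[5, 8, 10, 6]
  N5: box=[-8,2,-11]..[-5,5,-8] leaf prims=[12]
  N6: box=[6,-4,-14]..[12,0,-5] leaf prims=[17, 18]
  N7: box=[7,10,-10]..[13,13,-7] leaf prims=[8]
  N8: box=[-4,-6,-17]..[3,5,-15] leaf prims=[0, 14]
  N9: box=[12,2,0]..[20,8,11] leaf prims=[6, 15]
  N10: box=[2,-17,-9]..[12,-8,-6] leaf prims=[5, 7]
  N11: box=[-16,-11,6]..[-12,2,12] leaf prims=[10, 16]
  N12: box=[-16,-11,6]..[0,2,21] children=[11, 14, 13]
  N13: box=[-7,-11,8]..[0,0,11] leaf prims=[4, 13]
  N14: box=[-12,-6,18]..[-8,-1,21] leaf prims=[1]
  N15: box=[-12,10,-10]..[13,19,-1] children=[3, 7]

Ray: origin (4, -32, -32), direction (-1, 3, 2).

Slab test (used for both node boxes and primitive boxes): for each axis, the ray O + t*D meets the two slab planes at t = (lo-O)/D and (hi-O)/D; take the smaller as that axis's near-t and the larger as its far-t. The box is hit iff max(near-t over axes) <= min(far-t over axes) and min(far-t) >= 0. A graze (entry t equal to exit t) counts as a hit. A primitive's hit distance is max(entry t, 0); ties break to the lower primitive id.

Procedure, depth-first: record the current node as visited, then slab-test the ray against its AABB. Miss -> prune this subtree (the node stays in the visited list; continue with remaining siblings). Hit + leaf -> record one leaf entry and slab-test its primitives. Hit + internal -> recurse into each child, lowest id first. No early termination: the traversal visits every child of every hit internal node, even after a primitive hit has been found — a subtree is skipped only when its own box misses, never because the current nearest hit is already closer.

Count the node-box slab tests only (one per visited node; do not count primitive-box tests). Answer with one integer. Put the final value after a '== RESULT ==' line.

Traverse from the root:
N0 x:[-16,20] y:[5,17] z:[15/2,53/2] -> hit [15/2,17], descend [2, 4, 12, 15]
  N2 x:[-16,-6] y:[23/3,40/3] z:[31/2,49/2] -> miss, prune
  N4 x:[-8,12] y:[5,37/3] z:[15/2,27/2] -> hit [15/2,12], descend [5, 6, 8, 10]
    N5 x:[9,12] y:[34/3,37/3] z:[21/2,12] -> hit [34/3,12] leaf, test {P12@t=34/3}
    N6 x:[-8,-2] y:[28/3,32/3] z:[9,27/2] -> miss, prune
    N8 x:[1,8] y:[26/3,37/3] z:[15/2,17/2] -> miss, prune
    N10 x:[-8,2] y:[5,8] z:[23/2,13] -> miss, prune
  N12 x:[4,20] y:[7,34/3] z:[19,53/2] -> miss, prune
  N15 x:[-9,16] y:[14,17] z:[11,31/2] -> hit [14,31/2], descend [3, 7]
    N3 x:[4,16] y:[15,17] z:[25/2,31/2] -> hit [15,31/2] leaf, test {P9@t=15, P11(miss)}
    N7 x:[-9,-3] y:[14,15] z:[11,25/2] -> miss, prune

11 AABB tests over nodes [0, 2, 4, 5, 6, 8, 10, 12, 15, 3, 7]; 2 leaves entered; closest P12.

== RESULT ==
11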